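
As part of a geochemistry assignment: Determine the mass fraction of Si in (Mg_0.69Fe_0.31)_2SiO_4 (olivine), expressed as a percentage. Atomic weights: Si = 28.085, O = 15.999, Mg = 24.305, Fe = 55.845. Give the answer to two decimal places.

17.53 wt%

Formula mass = 1.38·24.305 + 0.62·55.845 + 1·28.085 + 4·15.999 = 160.246 g/mol, of which 28.085 g is Si.
So Si makes up 28.085/160.246 = 0.1753 of the mass, i.e. 17.53%.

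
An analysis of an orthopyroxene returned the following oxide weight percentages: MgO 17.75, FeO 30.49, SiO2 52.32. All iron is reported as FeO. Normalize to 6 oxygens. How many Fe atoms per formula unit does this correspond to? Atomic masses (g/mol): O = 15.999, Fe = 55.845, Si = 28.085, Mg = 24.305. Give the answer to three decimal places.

0.977 Fe apfu

MgO: 17.75/40.304 = 0.44040 mol → 0.44040 mol Mg, 0.44040 mol O.
FeO: 30.49/71.844 = 0.42439 mol → 0.42439 mol Fe, 0.42439 mol O.
SiO2: 52.32/60.083 = 0.87080 mol → 0.87080 mol Si, 1.74160 mol O.
Total oxygen = 2.60639 mol. Normalization factor = 6/2.60639 = 2.30203.
Fe per 6 O = 0.42439 × 2.30203 = 0.977.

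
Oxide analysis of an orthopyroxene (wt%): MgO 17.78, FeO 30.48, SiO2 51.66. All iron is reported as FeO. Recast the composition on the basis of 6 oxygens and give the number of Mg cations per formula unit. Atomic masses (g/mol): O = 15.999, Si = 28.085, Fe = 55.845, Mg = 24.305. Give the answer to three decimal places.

17.78 wt% MgO ÷ 40.304 g/mol = 0.44115 mol, giving 0.44115 Mg and 0.44115 O.
30.48 wt% FeO ÷ 71.844 g/mol = 0.42425 mol, giving 0.42425 Fe and 0.42425 O.
51.66 wt% SiO2 ÷ 60.083 g/mol = 0.85981 mol, giving 0.85981 Si and 1.71962 O.
Oxygen sums to 2.58502; scaling by 6/2.58502 = 2.32107 puts the formula on 6 O.
Mg: 0.44115 × 2.32107 = 1.024 atoms per formula unit.

1.024 Mg apfu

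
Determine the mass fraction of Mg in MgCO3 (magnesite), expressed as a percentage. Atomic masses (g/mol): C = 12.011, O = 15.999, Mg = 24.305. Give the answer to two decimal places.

Molar mass of MgCO3: 1·24.305 + 1·12.011 + 3·15.999 = 84.313 g/mol.
Mass of Mg per formula unit: 1 × 24.305 = 24.305 g.
Weight fraction Mg = 24.305 / 84.313 = 0.2883.

28.83 weight percent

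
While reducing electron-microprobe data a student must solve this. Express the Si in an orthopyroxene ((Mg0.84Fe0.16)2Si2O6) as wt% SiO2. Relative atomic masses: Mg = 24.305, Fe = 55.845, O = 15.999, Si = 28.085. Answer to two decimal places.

56.99 wt%

Molar mass of (Mg0.84Fe0.16)2Si2O6 = 1.68×24.305 + 0.32×55.845 + 2×28.085 + 6×15.999 = 210.867 g/mol.
Each formula unit contains 2 Si, equivalent to 2/1 = 2.0000 mol SiO2.
M(SiO2) = 1×28.085 + 2×15.999 = 60.083 g/mol.
Mass of SiO2 per formula unit = 2.0000 × 60.083 = 120.166 g.
SiO2 wt% = 120.166 / 210.867 × 100 = 56.99%.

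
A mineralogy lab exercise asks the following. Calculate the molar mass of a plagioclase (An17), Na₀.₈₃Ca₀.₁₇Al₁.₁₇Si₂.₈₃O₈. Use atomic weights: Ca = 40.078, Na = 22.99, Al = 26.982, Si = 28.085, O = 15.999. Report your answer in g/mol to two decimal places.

M = 0.83×22.99 + 0.17×40.078 + 1.17×26.982 + 2.83×28.085 + 8×15.999

264.94 g/mol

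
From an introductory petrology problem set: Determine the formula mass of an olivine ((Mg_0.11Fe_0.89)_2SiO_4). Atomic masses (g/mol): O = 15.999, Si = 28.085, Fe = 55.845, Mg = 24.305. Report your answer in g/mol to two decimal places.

M = 0.22*24.305 + 1.78*55.845 + 1*28.085 + 4*15.999

196.83 g/mol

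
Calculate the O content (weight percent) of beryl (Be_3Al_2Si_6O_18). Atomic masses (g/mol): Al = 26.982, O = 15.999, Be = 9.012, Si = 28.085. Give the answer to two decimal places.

53.58 weight percent

Molar mass of Be_3Al_2Si_6O_18: 3*9.012 + 2*26.982 + 6*28.085 + 18*15.999 = 537.492 g/mol.
Mass of O per formula unit: 18 × 15.999 = 287.982 g.
Weight fraction O = 287.982 / 537.492 = 0.5358.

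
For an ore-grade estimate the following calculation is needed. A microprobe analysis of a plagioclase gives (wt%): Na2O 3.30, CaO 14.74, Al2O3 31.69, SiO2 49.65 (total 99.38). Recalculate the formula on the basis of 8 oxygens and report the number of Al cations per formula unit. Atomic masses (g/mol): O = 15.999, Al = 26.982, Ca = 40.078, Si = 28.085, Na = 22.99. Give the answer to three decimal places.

1.714 Al apfu

Na2O: 3.30/61.979 = 0.05324 mol → 0.10648 mol Na, 0.05324 mol O.
CaO: 14.74/56.077 = 0.26285 mol → 0.26285 mol Ca, 0.26285 mol O.
Al2O3: 31.69/101.961 = 0.31081 mol → 0.62162 mol Al, 0.93243 mol O.
SiO2: 49.65/60.083 = 0.82636 mol → 0.82636 mol Si, 1.65272 mol O.
Total oxygen = 2.90124 mol. Normalization factor = 8/2.90124 = 2.75744.
Al per 8 O = 0.62162 × 2.75744 = 1.714.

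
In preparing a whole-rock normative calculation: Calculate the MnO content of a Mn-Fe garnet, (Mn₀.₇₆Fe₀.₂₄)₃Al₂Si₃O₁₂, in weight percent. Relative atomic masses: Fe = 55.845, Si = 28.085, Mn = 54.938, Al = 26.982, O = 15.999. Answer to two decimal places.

32.63 wt%

Molar mass of (Mn₀.₇₆Fe₀.₂₄)₃Al₂Si₃O₁₂ = 2.28*54.938 + 0.72*55.845 + 2*26.982 + 3*28.085 + 12*15.999 = 495.674 g/mol.
Each formula unit contains 2.28 Mn, equivalent to 2.28/1 = 2.2800 mol MnO.
M(MnO) = 1×54.938 + 1×15.999 = 70.937 g/mol.
Mass of MnO per formula unit = 2.2800 × 70.937 = 161.736 g.
MnO wt% = 161.736 / 495.674 × 100 = 32.63%.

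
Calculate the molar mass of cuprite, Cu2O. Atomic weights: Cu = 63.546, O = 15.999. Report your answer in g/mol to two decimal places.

143.09 g/mol

M = 2·63.546 + 1·15.999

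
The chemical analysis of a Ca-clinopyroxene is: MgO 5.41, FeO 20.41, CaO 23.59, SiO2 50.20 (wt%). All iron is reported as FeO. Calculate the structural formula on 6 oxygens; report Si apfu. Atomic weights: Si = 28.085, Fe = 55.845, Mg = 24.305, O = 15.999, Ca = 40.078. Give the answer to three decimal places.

1.997 Si apfu

MgO (M=40.304): mol = 0.13423; Mg = 0.13423, O = 0.13423.
FeO (M=71.844): mol = 0.28409; Fe = 0.28409, O = 0.28409.
CaO (M=56.077): mol = 0.42067; Ca = 0.42067, O = 0.42067.
SiO2 (M=60.083): mol = 0.83551; Si = 0.83551, O = 1.67102.
ΣO = 2.51001; factor = 6/ΣO = 2.39043.
Si apfu = 0.83551 × 2.39043 = 1.997.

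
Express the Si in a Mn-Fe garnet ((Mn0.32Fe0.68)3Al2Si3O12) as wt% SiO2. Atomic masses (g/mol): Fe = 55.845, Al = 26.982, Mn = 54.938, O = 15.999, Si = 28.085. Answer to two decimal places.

36.28 wt%

Formula mass = 496.871 g/mol.
3 Si → 3.0000 mol SiO2 per formula unit; M(SiO2) = 60.083, so SiO2 mass = 180.249 g.
180.249/496.871 × 100 = 36.28 wt%.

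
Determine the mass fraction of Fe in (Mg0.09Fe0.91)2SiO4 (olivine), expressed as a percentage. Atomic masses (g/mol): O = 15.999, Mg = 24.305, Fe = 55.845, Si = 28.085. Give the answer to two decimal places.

51.31 weight percent

M((Mg0.09Fe0.91)2SiO4) = 198.094 g/mol.
Fe contributes 1.82 × 55.845 = 101.638 g per mole.
101.638/198.094 = 0.5131 → 51.31%.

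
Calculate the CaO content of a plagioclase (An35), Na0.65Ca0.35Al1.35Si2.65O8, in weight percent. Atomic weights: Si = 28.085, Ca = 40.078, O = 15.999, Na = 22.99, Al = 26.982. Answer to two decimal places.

7.33 wt%

Molar mass of Na0.65Ca0.35Al1.35Si2.65O8 = 0.65×22.99 + 0.35×40.078 + 1.35×26.982 + 2.65×28.085 + 8×15.999 = 267.814 g/mol.
Each formula unit contains 0.35 Ca, equivalent to 0.35/1 = 0.3500 mol CaO.
M(CaO) = 1×40.078 + 1×15.999 = 56.077 g/mol.
Mass of CaO per formula unit = 0.3500 × 56.077 = 19.627 g.
CaO wt% = 19.627 / 267.814 × 100 = 7.33%.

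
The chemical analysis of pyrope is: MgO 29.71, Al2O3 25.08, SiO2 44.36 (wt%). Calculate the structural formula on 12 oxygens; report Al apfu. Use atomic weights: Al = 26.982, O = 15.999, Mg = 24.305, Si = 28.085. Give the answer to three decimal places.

29.71 wt% MgO ÷ 40.304 g/mol = 0.73715 mol, giving 0.73715 Mg and 0.73715 O.
25.08 wt% Al2O3 ÷ 101.961 g/mol = 0.24598 mol, giving 0.49196 Al and 0.73794 O.
44.36 wt% SiO2 ÷ 60.083 g/mol = 0.73831 mol, giving 0.73831 Si and 1.47662 O.
Oxygen sums to 2.95171; scaling by 12/2.95171 = 4.06544 puts the formula on 12 O.
Al: 0.49196 × 4.06544 = 2.000 atoms per formula unit.

2.000 Al apfu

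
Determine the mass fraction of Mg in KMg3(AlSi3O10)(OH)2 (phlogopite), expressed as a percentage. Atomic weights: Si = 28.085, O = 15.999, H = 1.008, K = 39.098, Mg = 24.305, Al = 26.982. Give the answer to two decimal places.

17.47 weight percent

Formula mass = 1*39.098 + 3*24.305 + 1*26.982 + 3*28.085 + 12*15.999 + 2*1.008 = 417.254 g/mol, of which 72.915 g is Mg.
So Mg makes up 72.915/417.254 = 0.1747 of the mass, i.e. 17.47%.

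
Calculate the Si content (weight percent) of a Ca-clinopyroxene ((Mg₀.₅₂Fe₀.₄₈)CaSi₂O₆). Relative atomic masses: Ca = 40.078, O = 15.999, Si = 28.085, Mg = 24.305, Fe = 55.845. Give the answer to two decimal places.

24.24 weight percent

Formula mass = 0.52*24.305 + 0.48*55.845 + 1*40.078 + 2*28.085 + 6*15.999 = 231.686 g/mol, of which 56.170 g is Si.
So Si makes up 56.170/231.686 = 0.2424 of the mass, i.e. 24.24%.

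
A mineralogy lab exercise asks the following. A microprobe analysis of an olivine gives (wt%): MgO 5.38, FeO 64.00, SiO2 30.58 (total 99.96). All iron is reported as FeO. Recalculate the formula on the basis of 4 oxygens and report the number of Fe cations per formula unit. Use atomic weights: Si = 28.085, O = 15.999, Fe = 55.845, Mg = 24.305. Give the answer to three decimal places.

1.745 Fe apfu

5.38 wt% MgO ÷ 40.304 g/mol = 0.13349 mol, giving 0.13349 Mg and 0.13349 O.
64.00 wt% FeO ÷ 71.844 g/mol = 0.89082 mol, giving 0.89082 Fe and 0.89082 O.
30.58 wt% SiO2 ÷ 60.083 g/mol = 0.50896 mol, giving 0.50896 Si and 1.01792 O.
Oxygen sums to 2.04223; scaling by 4/2.04223 = 1.95864 puts the formula on 4 O.
Fe: 0.89082 × 1.95864 = 1.745 atoms per formula unit.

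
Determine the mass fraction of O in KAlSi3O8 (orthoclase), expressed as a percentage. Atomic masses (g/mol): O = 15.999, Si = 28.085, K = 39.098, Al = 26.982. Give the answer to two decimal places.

45.99 weight percent

Molar mass of KAlSi3O8: 1·39.098 + 1·26.982 + 3·28.085 + 8·15.999 = 278.327 g/mol.
Mass of O per formula unit: 8 × 15.999 = 127.992 g.
Weight fraction O = 127.992 / 278.327 = 0.4599.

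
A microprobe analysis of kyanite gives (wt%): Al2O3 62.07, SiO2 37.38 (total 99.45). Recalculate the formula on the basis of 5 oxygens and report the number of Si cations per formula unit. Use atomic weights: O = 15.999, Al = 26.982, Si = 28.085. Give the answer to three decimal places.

Al2O3 (M=101.961): mol = 0.60876; Al = 1.21752, O = 1.82628.
SiO2 (M=60.083): mol = 0.62214; Si = 0.62214, O = 1.24428.
ΣO = 3.07056; factor = 5/ΣO = 1.62837.
Si apfu = 0.62214 × 1.62837 = 1.013.

1.013 Si apfu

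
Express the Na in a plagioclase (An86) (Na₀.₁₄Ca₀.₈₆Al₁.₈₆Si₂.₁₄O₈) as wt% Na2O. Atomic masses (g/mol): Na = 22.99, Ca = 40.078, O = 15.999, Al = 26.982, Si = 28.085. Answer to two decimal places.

Formula mass = 275.966 g/mol.
0.14 Na → 0.0700 mol Na2O per formula unit; M(Na2O) = 61.979, so Na2O mass = 4.339 g.
4.339/275.966 × 100 = 1.57 wt%.

1.57 wt%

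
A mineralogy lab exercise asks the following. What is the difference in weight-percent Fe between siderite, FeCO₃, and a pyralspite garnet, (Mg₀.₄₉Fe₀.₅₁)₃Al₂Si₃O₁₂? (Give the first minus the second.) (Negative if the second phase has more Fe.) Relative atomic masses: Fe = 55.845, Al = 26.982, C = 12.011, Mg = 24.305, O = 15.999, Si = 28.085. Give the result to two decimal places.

Fe in FeCO₃: molar mass 115.853 g/mol; 1×55.845 = 55.845 g → 48.20 wt%.
Fe in (Mg₀.₄₉Fe₀.₅₁)₃Al₂Si₃O₁₂: molar mass 451.378 g/mol; 1.53×55.845 = 85.443 g → 18.93 wt%.
Difference = 48.20 − 18.93 = 29.27 percentage points.

29.27 percentage points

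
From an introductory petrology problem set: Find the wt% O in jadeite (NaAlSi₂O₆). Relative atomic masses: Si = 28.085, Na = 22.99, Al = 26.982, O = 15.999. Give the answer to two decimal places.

47.49 wt%

Formula mass = 1*22.99 + 1*26.982 + 2*28.085 + 6*15.999 = 202.136 g/mol, of which 95.994 g is O.
So O makes up 95.994/202.136 = 0.4749 of the mass, i.e. 47.49%.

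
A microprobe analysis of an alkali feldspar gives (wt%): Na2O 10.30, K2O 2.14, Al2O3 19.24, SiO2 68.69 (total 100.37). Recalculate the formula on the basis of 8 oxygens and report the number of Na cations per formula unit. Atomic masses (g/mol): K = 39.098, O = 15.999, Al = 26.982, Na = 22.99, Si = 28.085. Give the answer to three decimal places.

Na2O: 10.30/61.979 = 0.16619 mol → 0.33238 mol Na, 0.16619 mol O.
K2O: 2.14/94.195 = 0.02272 mol → 0.04544 mol K, 0.02272 mol O.
Al2O3: 19.24/101.961 = 0.18870 mol → 0.37740 mol Al, 0.56610 mol O.
SiO2: 68.69/60.083 = 1.14325 mol → 1.14325 mol Si, 2.28650 mol O.
Total oxygen = 3.04151 mol. Normalization factor = 8/3.04151 = 2.63027.
Na per 8 O = 0.33238 × 2.63027 = 0.874.

0.874 Na apfu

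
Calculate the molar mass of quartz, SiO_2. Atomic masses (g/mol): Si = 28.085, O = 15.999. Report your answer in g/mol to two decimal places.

60.08 g/mol

Si: 1 × 28.085 = 28.0850
O: 2 × 15.999 = 31.9980
Summing the contributions gives the formula mass.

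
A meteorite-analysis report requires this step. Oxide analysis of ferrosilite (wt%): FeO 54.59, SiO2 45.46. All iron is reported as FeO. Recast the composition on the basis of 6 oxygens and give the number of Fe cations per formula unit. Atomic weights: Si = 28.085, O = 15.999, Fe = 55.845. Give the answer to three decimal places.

2.006 Fe apfu

FeO: 54.59/71.844 = 0.75984 mol → 0.75984 mol Fe, 0.75984 mol O.
SiO2: 45.46/60.083 = 0.75662 mol → 0.75662 mol Si, 1.51324 mol O.
Total oxygen = 2.27308 mol. Normalization factor = 6/2.27308 = 2.63959.
Fe per 6 O = 0.75984 × 2.63959 = 2.006.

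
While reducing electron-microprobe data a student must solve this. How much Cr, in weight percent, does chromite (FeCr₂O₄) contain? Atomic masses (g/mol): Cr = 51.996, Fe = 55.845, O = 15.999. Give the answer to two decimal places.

Formula mass = 1×55.845 + 2×51.996 + 4×15.999 = 223.833 g/mol, of which 103.992 g is Cr.
So Cr makes up 103.992/223.833 = 0.4646 of the mass, i.e. 46.46%.

46.46 weight percent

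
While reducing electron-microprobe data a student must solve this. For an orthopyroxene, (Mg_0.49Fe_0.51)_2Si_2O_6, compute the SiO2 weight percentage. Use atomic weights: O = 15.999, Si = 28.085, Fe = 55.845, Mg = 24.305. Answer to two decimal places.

M((Mg_0.49Fe_0.51)_2Si_2O_6) = 232.945 g/mol; M(SiO2) = 60.083 g/mol.
Moles SiO2 per formula unit = 2 Si ÷ 1 = 2.0000.
SiO2 fraction = (2.0000 × 60.083) / 232.945 = 120.166/232.945 = 0.5159.

51.59 wt%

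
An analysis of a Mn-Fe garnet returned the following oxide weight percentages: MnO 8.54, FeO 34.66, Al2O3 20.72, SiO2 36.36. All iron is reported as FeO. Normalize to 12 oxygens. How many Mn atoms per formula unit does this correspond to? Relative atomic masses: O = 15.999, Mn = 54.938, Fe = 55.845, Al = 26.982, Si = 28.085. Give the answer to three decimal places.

8.54 wt% MnO ÷ 70.937 g/mol = 0.12039 mol, giving 0.12039 Mn and 0.12039 O.
34.66 wt% FeO ÷ 71.844 g/mol = 0.48243 mol, giving 0.48243 Fe and 0.48243 O.
20.72 wt% Al2O3 ÷ 101.961 g/mol = 0.20321 mol, giving 0.40642 Al and 0.60963 O.
36.36 wt% SiO2 ÷ 60.083 g/mol = 0.60516 mol, giving 0.60516 Si and 1.21032 O.
Oxygen sums to 2.42277; scaling by 12/2.42277 = 4.95301 puts the formula on 12 O.
Mn: 0.12039 × 4.95301 = 0.596 atoms per formula unit.

0.596 Mn apfu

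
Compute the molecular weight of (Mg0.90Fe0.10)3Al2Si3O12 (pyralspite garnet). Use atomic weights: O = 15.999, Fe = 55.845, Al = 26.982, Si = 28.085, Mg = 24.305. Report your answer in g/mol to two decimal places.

The formula mass is the sum 2.70×24.305 + 0.30×55.845 + 2×26.982 + 3×28.085 + 12×15.999.

412.58 g/mol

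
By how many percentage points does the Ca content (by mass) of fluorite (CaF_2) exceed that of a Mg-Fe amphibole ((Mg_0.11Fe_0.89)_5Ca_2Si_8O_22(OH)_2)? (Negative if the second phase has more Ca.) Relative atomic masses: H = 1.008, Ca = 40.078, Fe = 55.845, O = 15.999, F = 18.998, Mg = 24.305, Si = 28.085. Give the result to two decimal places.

42.92 percentage points

M(CaF_2) = 78.074 g/mol, so wt% Ca = 40.078/78.074 × 100 = 51.33%.
M((Mg_0.11Fe_0.89)_5Ca_2Si_8O_22(OH)_2) = 952.706 g/mol, so wt% Ca = 80.156/952.706 × 100 = 8.41%.
51.33 − 8.41 = 42.92 pp.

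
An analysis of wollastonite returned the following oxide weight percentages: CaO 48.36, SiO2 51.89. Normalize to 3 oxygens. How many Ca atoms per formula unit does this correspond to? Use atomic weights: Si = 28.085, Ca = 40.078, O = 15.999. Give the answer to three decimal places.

CaO: 48.36/56.077 = 0.86239 mol → 0.86239 mol Ca, 0.86239 mol O.
SiO2: 51.89/60.083 = 0.86364 mol → 0.86364 mol Si, 1.72728 mol O.
Total oxygen = 2.58967 mol. Normalization factor = 3/2.58967 = 1.15845.
Ca per 3 O = 0.86239 × 1.15845 = 0.999.

0.999 Ca apfu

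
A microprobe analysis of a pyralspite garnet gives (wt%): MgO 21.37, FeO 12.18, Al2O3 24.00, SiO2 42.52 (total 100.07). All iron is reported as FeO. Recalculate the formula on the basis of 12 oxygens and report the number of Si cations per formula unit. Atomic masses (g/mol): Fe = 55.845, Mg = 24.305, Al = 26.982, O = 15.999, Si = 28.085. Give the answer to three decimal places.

MgO (M=40.304): mol = 0.53022; Mg = 0.53022, O = 0.53022.
FeO (M=71.844): mol = 0.16953; Fe = 0.16953, O = 0.16953.
Al2O3 (M=101.961): mol = 0.23538; Al = 0.47076, O = 0.70614.
SiO2 (M=60.083): mol = 0.70769; Si = 0.70769, O = 1.41538.
ΣO = 2.82127; factor = 12/ΣO = 4.25340.
Si apfu = 0.70769 × 4.25340 = 3.010.

3.010 Si apfu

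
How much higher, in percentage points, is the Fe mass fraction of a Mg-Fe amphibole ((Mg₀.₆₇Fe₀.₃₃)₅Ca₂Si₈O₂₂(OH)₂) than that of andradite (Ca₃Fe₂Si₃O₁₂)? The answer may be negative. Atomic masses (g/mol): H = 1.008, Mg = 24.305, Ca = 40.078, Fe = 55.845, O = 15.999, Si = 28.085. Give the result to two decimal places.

-11.32 percentage points

First mineral: 92.144 g Fe in 864.394 g formula = 10.66 wt% Fe.
Second mineral: 111.690 g Fe in 508.167 g formula = 21.98 wt% Fe.
10.66% − 21.98% gives a difference of -11.32 percentage points.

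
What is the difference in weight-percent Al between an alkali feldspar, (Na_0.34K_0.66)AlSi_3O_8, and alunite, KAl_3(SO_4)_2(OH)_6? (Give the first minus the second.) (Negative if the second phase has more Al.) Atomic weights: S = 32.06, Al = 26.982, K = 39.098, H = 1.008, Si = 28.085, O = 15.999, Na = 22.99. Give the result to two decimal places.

M((Na_0.34K_0.66)AlSi_3O_8) = 272.850 g/mol, so wt% Al = 26.982/272.850 × 100 = 9.89%.
M(KAl_3(SO_4)_2(OH)_6) = 414.198 g/mol, so wt% Al = 80.946/414.198 × 100 = 19.54%.
9.89 − 19.54 = -9.65 pp.

-9.65 percentage points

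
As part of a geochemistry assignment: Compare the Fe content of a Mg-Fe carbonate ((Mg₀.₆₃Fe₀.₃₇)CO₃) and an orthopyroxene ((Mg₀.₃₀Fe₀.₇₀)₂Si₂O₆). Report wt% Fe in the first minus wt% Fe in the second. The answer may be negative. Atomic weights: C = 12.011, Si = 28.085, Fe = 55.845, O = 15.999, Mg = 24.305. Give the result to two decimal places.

-10.39 percentage points

Fe in (Mg₀.₆₃Fe₀.₃₇)CO₃: molar mass 95.983 g/mol; 0.37×55.845 = 20.663 g → 21.53 wt%.
Fe in (Mg₀.₃₀Fe₀.₇₀)₂Si₂O₆: molar mass 244.930 g/mol; 1.40×55.845 = 78.183 g → 31.92 wt%.
Difference = 21.53 − 31.92 = -10.39 percentage points.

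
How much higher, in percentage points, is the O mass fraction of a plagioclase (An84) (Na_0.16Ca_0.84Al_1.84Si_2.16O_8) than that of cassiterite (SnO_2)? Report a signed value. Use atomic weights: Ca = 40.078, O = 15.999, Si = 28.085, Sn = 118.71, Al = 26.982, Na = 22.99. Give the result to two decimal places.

25.20 percentage points

First mineral: 127.992 g O in 275.646 g formula = 46.43 wt% O.
Second mineral: 31.998 g O in 150.708 g formula = 21.23 wt% O.
46.43% − 21.23% gives a difference of 25.20 percentage points.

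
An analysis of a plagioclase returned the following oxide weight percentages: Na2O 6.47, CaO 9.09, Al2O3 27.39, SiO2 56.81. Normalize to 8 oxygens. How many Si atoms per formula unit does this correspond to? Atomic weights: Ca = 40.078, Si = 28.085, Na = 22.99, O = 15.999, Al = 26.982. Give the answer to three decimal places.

Na2O (M=61.979): mol = 0.10439; Na = 0.20878, O = 0.10439.
CaO (M=56.077): mol = 0.16210; Ca = 0.16210, O = 0.16210.
Al2O3 (M=101.961): mol = 0.26863; Al = 0.53726, O = 0.80589.
SiO2 (M=60.083): mol = 0.94553; Si = 0.94553, O = 1.89106.
ΣO = 2.96344; factor = 8/ΣO = 2.69957.
Si apfu = 0.94553 × 2.69957 = 2.553.

2.553 Si apfu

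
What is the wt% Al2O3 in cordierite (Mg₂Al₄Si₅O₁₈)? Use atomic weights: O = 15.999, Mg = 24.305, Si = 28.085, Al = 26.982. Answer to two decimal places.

34.86 wt%

Formula mass = 584.945 g/mol.
4 Al → 2.0000 mol Al2O3 per formula unit; M(Al2O3) = 101.961, so Al2O3 mass = 203.922 g.
203.922/584.945 × 100 = 34.86 wt%.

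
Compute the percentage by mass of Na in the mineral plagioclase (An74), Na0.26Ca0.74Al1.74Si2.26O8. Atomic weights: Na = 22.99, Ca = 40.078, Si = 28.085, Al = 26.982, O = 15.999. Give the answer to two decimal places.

2.18 mass %

Formula mass = 0.26×22.99 + 0.74×40.078 + 1.74×26.982 + 2.26×28.085 + 8×15.999 = 274.048 g/mol, of which 5.977 g is Na.
So Na makes up 5.977/274.048 = 0.0218 of the mass, i.e. 2.18%.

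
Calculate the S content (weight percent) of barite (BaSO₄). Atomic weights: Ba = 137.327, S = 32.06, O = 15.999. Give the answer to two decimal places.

M(BaSO₄) = 233.383 g/mol.
S contributes 1 × 32.06 = 32.060 g per mole.
32.060/233.383 = 0.1374 → 13.74%.

13.74 weight percent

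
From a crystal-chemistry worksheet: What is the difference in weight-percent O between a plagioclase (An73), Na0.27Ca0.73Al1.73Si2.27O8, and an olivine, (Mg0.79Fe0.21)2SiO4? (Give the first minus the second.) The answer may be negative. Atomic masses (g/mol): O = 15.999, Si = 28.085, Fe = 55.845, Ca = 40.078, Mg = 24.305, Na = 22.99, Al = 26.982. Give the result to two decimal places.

5.16 percentage points

O in Na0.27Ca0.73Al1.73Si2.27O8: molar mass 273.888 g/mol; 8×15.999 = 127.992 g → 46.73 wt%.
O in (Mg0.79Fe0.21)2SiO4: molar mass 153.938 g/mol; 4×15.999 = 63.996 g → 41.57 wt%.
Difference = 46.73 − 41.57 = 5.16 percentage points.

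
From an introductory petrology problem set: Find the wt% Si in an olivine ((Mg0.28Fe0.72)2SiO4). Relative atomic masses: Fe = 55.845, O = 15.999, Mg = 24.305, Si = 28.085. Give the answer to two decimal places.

M((Mg0.28Fe0.72)2SiO4) = 186.109 g/mol.
Si contributes 1 × 28.085 = 28.085 g per mole.
28.085/186.109 = 0.1509 → 15.09%.

15.09 weight percent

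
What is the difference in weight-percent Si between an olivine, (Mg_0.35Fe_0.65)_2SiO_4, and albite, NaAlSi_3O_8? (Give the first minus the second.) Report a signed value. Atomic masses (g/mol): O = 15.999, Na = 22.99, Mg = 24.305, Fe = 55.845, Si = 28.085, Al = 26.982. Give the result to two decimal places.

-16.67 percentage points

Si in (Mg_0.35Fe_0.65)_2SiO_4: molar mass 181.693 g/mol; 1×28.085 = 28.085 g → 15.46 wt%.
Si in NaAlSi_3O_8: molar mass 262.219 g/mol; 3×28.085 = 84.255 g → 32.13 wt%.
Difference = 15.46 − 32.13 = -16.67 percentage points.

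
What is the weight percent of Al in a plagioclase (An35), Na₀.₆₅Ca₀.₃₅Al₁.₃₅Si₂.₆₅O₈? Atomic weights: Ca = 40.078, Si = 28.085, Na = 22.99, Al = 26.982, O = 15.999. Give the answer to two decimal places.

Formula mass = 0.65·22.99 + 0.35·40.078 + 1.35·26.982 + 2.65·28.085 + 8·15.999 = 267.814 g/mol, of which 36.426 g is Al.
So Al makes up 36.426/267.814 = 0.1360 of the mass, i.e. 13.60%.

13.60 wt%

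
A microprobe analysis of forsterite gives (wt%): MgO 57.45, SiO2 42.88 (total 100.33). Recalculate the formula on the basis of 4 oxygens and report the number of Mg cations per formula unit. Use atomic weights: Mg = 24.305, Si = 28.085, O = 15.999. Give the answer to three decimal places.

1.999 Mg apfu

MgO (M=40.304): mol = 1.42542; Mg = 1.42542, O = 1.42542.
SiO2 (M=60.083): mol = 0.71368; Si = 0.71368, O = 1.42736.
ΣO = 2.85278; factor = 4/ΣO = 1.40214.
Mg apfu = 1.42542 × 1.40214 = 1.999.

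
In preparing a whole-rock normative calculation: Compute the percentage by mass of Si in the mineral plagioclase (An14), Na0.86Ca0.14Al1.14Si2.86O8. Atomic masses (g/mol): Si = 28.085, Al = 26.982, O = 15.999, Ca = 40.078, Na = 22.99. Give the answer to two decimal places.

Formula mass = 0.86*22.99 + 0.14*40.078 + 1.14*26.982 + 2.86*28.085 + 8*15.999 = 264.457 g/mol, of which 80.323 g is Si.
So Si makes up 80.323/264.457 = 0.3037 of the mass, i.e. 30.37%.

30.37 weight percent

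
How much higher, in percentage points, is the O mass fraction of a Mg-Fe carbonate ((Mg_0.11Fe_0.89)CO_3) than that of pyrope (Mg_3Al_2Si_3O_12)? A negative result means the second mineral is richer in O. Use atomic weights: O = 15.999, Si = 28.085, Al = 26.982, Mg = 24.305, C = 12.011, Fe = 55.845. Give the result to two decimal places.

First mineral: 47.997 g O in 112.384 g formula = 42.71 wt% O.
Second mineral: 191.988 g O in 403.122 g formula = 47.63 wt% O.
42.71% − 47.63% gives a difference of -4.92 percentage points.

-4.92 percentage points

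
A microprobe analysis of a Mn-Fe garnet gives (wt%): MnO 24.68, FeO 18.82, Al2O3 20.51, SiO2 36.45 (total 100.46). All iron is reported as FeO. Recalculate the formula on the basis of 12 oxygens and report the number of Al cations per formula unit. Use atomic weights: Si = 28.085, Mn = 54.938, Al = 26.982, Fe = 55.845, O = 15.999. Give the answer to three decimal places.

1.989 Al apfu

MnO: 24.68/70.937 = 0.34791 mol → 0.34791 mol Mn, 0.34791 mol O.
FeO: 18.82/71.844 = 0.26196 mol → 0.26196 mol Fe, 0.26196 mol O.
Al2O3: 20.51/101.961 = 0.20116 mol → 0.40232 mol Al, 0.60348 mol O.
SiO2: 36.45/60.083 = 0.60666 mol → 0.60666 mol Si, 1.21332 mol O.
Total oxygen = 2.42667 mol. Normalization factor = 12/2.42667 = 4.94505.
Al per 12 O = 0.40232 × 4.94505 = 1.989.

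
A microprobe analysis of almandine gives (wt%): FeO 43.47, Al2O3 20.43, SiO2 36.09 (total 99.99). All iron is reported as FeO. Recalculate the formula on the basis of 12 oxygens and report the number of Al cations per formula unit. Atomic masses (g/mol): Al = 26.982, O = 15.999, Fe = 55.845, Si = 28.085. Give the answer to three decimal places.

1.997 Al apfu

43.47 wt% FeO ÷ 71.844 g/mol = 0.60506 mol, giving 0.60506 Fe and 0.60506 O.
20.43 wt% Al2O3 ÷ 101.961 g/mol = 0.20037 mol, giving 0.40074 Al and 0.60111 O.
36.09 wt% SiO2 ÷ 60.083 g/mol = 0.60067 mol, giving 0.60067 Si and 1.20134 O.
Oxygen sums to 2.40751; scaling by 12/2.40751 = 4.98440 puts the formula on 12 O.
Al: 0.40074 × 4.98440 = 1.997 atoms per formula unit.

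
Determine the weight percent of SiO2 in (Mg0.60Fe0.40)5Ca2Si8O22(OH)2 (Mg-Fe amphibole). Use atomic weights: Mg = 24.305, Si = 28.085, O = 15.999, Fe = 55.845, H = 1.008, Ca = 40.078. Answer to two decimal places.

54.91 wt%

M((Mg0.60Fe0.40)5Ca2Si8O22(OH)2) = 875.433 g/mol; M(SiO2) = 60.083 g/mol.
Moles SiO2 per formula unit = 8 Si ÷ 1 = 8.0000.
SiO2 fraction = (8.0000 × 60.083) / 875.433 = 480.664/875.433 = 0.5491.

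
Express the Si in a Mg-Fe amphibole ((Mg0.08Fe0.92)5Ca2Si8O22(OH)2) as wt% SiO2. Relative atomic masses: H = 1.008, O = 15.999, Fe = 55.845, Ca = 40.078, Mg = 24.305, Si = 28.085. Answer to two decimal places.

Molar mass of (Mg0.08Fe0.92)5Ca2Si8O22(OH)2 = 0.40×24.305 + 4.60×55.845 + 2×40.078 + 8×28.085 + 24×15.999 + 2×1.008 = 957.437 g/mol.
Each formula unit contains 8 Si, equivalent to 8/1 = 8.0000 mol SiO2.
M(SiO2) = 1×28.085 + 2×15.999 = 60.083 g/mol.
Mass of SiO2 per formula unit = 8.0000 × 60.083 = 480.664 g.
SiO2 wt% = 480.664 / 957.437 × 100 = 50.20%.

50.20 wt%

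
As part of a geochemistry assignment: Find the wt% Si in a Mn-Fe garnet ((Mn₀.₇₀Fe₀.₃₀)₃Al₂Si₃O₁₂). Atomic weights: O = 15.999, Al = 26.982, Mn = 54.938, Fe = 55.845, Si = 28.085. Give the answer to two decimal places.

16.99 weight percent

Formula mass = 2.10*54.938 + 0.90*55.845 + 2*26.982 + 3*28.085 + 12*15.999 = 495.837 g/mol, of which 84.255 g is Si.
So Si makes up 84.255/495.837 = 0.1699 of the mass, i.e. 16.99%.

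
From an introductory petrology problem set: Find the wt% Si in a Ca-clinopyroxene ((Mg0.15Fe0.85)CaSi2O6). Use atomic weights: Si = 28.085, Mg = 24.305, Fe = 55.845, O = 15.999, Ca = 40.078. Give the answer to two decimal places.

23.08 mass %

Formula mass = 0.15*24.305 + 0.85*55.845 + 1*40.078 + 2*28.085 + 6*15.999 = 243.356 g/mol, of which 56.170 g is Si.
So Si makes up 56.170/243.356 = 0.2308 of the mass, i.e. 23.08%.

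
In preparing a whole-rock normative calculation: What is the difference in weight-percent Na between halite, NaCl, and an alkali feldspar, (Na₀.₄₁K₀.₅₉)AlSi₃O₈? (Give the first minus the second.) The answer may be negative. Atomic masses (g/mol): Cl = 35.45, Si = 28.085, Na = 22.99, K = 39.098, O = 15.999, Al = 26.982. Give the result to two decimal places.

35.87 percentage points

Na in NaCl: molar mass 58.440 g/mol; 1×22.99 = 22.990 g → 39.34 wt%.
Na in (Na₀.₄₁K₀.₅₉)AlSi₃O₈: molar mass 271.723 g/mol; 0.41×22.99 = 9.426 g → 3.47 wt%.
Difference = 39.34 − 3.47 = 35.87 percentage points.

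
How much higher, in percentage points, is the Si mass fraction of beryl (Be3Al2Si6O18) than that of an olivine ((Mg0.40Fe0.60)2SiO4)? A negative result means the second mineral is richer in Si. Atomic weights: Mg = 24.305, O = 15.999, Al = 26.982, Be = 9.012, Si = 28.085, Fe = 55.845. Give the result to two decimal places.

15.62 percentage points

Si in Be3Al2Si6O18: molar mass 537.492 g/mol; 6×28.085 = 168.510 g → 31.35 wt%.
Si in (Mg0.40Fe0.60)2SiO4: molar mass 178.539 g/mol; 1×28.085 = 28.085 g → 15.73 wt%.
Difference = 31.35 − 15.73 = 15.62 percentage points.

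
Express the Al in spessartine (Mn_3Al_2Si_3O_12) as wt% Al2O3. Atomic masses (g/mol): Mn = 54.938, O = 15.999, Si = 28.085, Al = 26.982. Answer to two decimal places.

M(Mn_3Al_2Si_3O_12) = 495.021 g/mol; M(Al2O3) = 101.961 g/mol.
Moles Al2O3 per formula unit = 2 Al ÷ 2 = 1.0000.
Al2O3 fraction = (1.0000 × 101.961) / 495.021 = 101.961/495.021 = 0.2060.

20.60 wt%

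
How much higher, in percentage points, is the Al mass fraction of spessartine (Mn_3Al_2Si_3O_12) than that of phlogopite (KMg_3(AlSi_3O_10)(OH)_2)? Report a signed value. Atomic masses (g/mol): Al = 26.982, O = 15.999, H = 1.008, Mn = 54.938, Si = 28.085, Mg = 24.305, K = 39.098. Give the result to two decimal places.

First mineral: 53.964 g Al in 495.021 g formula = 10.90 wt% Al.
Second mineral: 26.982 g Al in 417.254 g formula = 6.47 wt% Al.
10.90% − 6.47% gives a difference of 4.43 percentage points.

4.43 percentage points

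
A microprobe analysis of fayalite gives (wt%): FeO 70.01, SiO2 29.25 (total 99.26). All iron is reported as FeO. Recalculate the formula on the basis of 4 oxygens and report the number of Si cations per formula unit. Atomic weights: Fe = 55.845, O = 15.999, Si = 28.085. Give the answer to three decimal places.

FeO (M=71.844): mol = 0.97447; Fe = 0.97447, O = 0.97447.
SiO2 (M=60.083): mol = 0.48683; Si = 0.48683, O = 0.97366.
ΣO = 1.94813; factor = 4/ΣO = 2.05325.
Si apfu = 0.48683 × 2.05325 = 1.000.

1.000 Si apfu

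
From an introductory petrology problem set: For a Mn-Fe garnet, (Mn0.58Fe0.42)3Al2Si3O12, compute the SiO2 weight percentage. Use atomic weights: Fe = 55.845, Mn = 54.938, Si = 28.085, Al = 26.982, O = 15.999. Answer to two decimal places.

36.33 wt%

M((Mn0.58Fe0.42)3Al2Si3O12) = 496.164 g/mol; M(SiO2) = 60.083 g/mol.
Moles SiO2 per formula unit = 3 Si ÷ 1 = 3.0000.
SiO2 fraction = (3.0000 × 60.083) / 496.164 = 180.249/496.164 = 0.3633.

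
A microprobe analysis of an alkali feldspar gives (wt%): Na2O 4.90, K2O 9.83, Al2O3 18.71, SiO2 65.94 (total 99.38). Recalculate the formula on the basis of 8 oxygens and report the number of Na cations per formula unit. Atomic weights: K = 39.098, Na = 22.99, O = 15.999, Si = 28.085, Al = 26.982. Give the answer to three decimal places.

Na2O: 4.90/61.979 = 0.07906 mol → 0.15812 mol Na, 0.07906 mol O.
K2O: 9.83/94.195 = 0.10436 mol → 0.20872 mol K, 0.10436 mol O.
Al2O3: 18.71/101.961 = 0.18350 mol → 0.36700 mol Al, 0.55050 mol O.
SiO2: 65.94/60.083 = 1.09748 mol → 1.09748 mol Si, 2.19496 mol O.
Total oxygen = 2.92888 mol. Normalization factor = 8/2.92888 = 2.73142.
Na per 8 O = 0.15812 × 2.73142 = 0.432.

0.432 Na apfu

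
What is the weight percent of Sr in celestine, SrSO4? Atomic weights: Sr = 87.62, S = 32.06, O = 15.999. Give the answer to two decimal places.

47.70 weight percent

Molar mass of SrSO4: 1·87.62 + 1·32.06 + 4·15.999 = 183.676 g/mol.
Mass of Sr per formula unit: 1 × 87.62 = 87.620 g.
Weight fraction Sr = 87.620 / 183.676 = 0.4770.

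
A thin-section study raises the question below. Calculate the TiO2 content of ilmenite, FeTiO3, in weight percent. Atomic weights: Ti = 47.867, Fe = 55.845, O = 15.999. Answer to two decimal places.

52.64 wt%

Formula mass = 151.709 g/mol.
1 Ti → 1.0000 mol TiO2 per formula unit; M(TiO2) = 79.865, so TiO2 mass = 79.865 g.
79.865/151.709 × 100 = 52.64 wt%.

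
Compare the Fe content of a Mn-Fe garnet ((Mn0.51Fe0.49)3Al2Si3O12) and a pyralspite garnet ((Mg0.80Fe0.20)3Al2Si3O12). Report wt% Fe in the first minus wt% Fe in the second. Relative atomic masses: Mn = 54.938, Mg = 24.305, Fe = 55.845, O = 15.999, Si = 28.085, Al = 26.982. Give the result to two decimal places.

8.60 percentage points

M((Mn0.51Fe0.49)3Al2Si3O12) = 496.354 g/mol, so wt% Fe = 82.092/496.354 × 100 = 16.54%.
M((Mg0.80Fe0.20)3Al2Si3O12) = 422.046 g/mol, so wt% Fe = 33.507/422.046 × 100 = 7.94%.
16.54 − 7.94 = 8.60 pp.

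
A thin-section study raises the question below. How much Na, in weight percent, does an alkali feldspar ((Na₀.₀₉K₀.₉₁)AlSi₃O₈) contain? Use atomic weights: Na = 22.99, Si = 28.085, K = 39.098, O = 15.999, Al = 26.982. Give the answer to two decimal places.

Molar mass of (Na₀.₀₉K₀.₉₁)AlSi₃O₈: 0.09·22.99 + 0.91·39.098 + 1·26.982 + 3·28.085 + 8·15.999 = 276.877 g/mol.
Mass of Na per formula unit: 0.09 × 22.99 = 2.069 g.
Weight fraction Na = 2.069 / 276.877 = 0.0075.

0.75 weight percent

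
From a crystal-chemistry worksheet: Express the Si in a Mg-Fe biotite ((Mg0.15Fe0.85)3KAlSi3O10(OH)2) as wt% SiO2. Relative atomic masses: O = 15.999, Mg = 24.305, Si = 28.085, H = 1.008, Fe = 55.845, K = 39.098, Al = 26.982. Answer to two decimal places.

36.22 wt%

Molar mass of (Mg0.15Fe0.85)3KAlSi3O10(OH)2 = 0.45*24.305 + 2.55*55.845 + 1*39.098 + 1*26.982 + 3*28.085 + 12*15.999 + 2*1.008 = 497.681 g/mol.
Each formula unit contains 3 Si, equivalent to 3/1 = 3.0000 mol SiO2.
M(SiO2) = 1×28.085 + 2×15.999 = 60.083 g/mol.
Mass of SiO2 per formula unit = 3.0000 × 60.083 = 180.249 g.
SiO2 wt% = 180.249 / 497.681 × 100 = 36.22%.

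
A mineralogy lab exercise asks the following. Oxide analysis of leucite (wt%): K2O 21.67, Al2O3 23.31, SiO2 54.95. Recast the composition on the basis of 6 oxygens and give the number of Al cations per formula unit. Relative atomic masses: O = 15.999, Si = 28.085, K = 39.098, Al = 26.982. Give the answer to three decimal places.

21.67 wt% K2O ÷ 94.195 g/mol = 0.23005 mol, giving 0.46010 K and 0.23005 O.
23.31 wt% Al2O3 ÷ 101.961 g/mol = 0.22862 mol, giving 0.45724 Al and 0.68586 O.
54.95 wt% SiO2 ÷ 60.083 g/mol = 0.91457 mol, giving 0.91457 Si and 1.82914 O.
Oxygen sums to 2.74505; scaling by 6/2.74505 = 2.18575 puts the formula on 6 O.
Al: 0.45724 × 2.18575 = 0.999 atoms per formula unit.

0.999 Al apfu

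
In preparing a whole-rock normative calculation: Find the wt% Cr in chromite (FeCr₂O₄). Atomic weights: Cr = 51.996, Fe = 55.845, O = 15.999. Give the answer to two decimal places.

46.46 mass %

Formula mass = 1*55.845 + 2*51.996 + 4*15.999 = 223.833 g/mol, of which 103.992 g is Cr.
So Cr makes up 103.992/223.833 = 0.4646 of the mass, i.e. 46.46%.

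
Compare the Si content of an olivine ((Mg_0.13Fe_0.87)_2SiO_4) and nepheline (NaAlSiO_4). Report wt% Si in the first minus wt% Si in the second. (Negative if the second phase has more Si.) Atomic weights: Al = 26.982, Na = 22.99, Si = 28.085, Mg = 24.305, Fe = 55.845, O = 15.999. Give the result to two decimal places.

First mineral: 28.085 g Si in 195.571 g formula = 14.36 wt% Si.
Second mineral: 28.085 g Si in 142.053 g formula = 19.77 wt% Si.
14.36% − 19.77% gives a difference of -5.41 percentage points.

-5.41 percentage points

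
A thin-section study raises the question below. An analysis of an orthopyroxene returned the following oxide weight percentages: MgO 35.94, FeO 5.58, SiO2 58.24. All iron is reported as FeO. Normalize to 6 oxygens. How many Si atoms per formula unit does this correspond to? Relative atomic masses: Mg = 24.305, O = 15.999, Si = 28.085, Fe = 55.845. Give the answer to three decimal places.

2.000 Si apfu

35.94 wt% MgO ÷ 40.304 g/mol = 0.89172 mol, giving 0.89172 Mg and 0.89172 O.
5.58 wt% FeO ÷ 71.844 g/mol = 0.07767 mol, giving 0.07767 Fe and 0.07767 O.
58.24 wt% SiO2 ÷ 60.083 g/mol = 0.96933 mol, giving 0.96933 Si and 1.93866 O.
Oxygen sums to 2.90805; scaling by 6/2.90805 = 2.06324 puts the formula on 6 O.
Si: 0.96933 × 2.06324 = 2.000 atoms per formula unit.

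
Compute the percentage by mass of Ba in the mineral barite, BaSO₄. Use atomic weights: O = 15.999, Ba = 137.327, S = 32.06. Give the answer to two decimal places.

Molar mass of BaSO₄: 1×137.327 + 1×32.06 + 4×15.999 = 233.383 g/mol.
Mass of Ba per formula unit: 1 × 137.327 = 137.327 g.
Weight fraction Ba = 137.327 / 233.383 = 0.5884.

58.84 mass %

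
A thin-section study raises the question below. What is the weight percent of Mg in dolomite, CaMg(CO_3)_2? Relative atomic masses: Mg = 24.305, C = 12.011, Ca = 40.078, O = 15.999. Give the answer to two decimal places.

13.18 wt%

Formula mass = 1*40.078 + 1*24.305 + 2*12.011 + 6*15.999 = 184.399 g/mol, of which 24.305 g is Mg.
So Mg makes up 24.305/184.399 = 0.1318 of the mass, i.e. 13.18%.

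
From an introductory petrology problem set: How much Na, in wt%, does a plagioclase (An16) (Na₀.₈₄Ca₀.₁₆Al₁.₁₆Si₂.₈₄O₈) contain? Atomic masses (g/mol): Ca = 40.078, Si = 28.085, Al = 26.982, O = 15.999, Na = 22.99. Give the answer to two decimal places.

7.29 wt%

Formula mass = 0.84·22.99 + 0.16·40.078 + 1.16·26.982 + 2.84·28.085 + 8·15.999 = 264.777 g/mol, of which 19.312 g is Na.
So Na makes up 19.312/264.777 = 0.0729 of the mass, i.e. 7.29%.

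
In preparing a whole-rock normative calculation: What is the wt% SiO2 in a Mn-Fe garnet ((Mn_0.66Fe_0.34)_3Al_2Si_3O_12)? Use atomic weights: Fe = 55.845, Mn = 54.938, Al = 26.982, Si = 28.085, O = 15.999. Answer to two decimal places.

M((Mn_0.66Fe_0.34)_3Al_2Si_3O_12) = 495.946 g/mol; M(SiO2) = 60.083 g/mol.
Moles SiO2 per formula unit = 3 Si ÷ 1 = 3.0000.
SiO2 fraction = (3.0000 × 60.083) / 495.946 = 180.249/495.946 = 0.3634.

36.34 wt%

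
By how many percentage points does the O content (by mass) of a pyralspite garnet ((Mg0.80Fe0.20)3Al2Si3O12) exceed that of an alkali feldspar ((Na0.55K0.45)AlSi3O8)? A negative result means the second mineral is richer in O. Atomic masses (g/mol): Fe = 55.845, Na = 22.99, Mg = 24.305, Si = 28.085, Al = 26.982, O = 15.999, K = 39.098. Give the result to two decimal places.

First mineral: 191.988 g O in 422.046 g formula = 45.49 wt% O.
Second mineral: 127.992 g O in 269.468 g formula = 47.50 wt% O.
45.49% − 47.50% gives a difference of -2.01 percentage points.

-2.01 percentage points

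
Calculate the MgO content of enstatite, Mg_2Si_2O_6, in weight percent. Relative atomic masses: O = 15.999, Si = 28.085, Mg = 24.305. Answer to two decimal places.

M(Mg_2Si_2O_6) = 200.774 g/mol; M(MgO) = 40.304 g/mol.
Moles MgO per formula unit = 2 Mg ÷ 1 = 2.0000.
MgO fraction = (2.0000 × 40.304) / 200.774 = 80.608/200.774 = 0.4015.

40.15 wt%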